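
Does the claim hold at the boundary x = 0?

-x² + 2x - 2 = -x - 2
x = 0: LHS = -0² + 2·0 - 2 = -2, RHS = -0 - 2 = -2; -2 = -2 — holds

The relation is satisfied at x = 0.

Answer: Yes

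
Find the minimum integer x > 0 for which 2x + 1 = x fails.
Testing positive integers:
x = 1: LHS = 2·1 + 1 = 3; 3 = 1 — FAILS  ← smallest positive counterexample

Answer: x = 1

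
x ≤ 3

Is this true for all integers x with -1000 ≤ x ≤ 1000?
The claim fails at x = 4:
x = 4: 4 ≤ 3 — FAILS

Because a single integer refutes it, the statement is false.

Answer: False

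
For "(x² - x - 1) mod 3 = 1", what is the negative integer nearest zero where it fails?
Testing negative integers from -1 downward:
x = -1: LHS = ((-1)² - (-1) - 1) mod 3 = 1 mod 3 = 1; 1 = 1 — holds
x = -2: LHS = ((-2)² - (-2) - 1) mod 3 = 5 mod 3 = 2; 2 = 1 — FAILS  ← closest negative counterexample to 0

Answer: x = -2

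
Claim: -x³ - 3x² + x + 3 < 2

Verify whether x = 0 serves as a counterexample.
Substitute x = 0 into the relation:
x = 0: LHS = -0³ - 3·0² + 0 + 3 = 3; 3 < 2 — FAILS

Since the claim fails at x = 0, this value is a counterexample.

Answer: Yes, x = 0 is a counterexample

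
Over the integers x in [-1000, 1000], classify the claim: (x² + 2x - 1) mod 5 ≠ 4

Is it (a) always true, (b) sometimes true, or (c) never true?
Holds at x = 1: LHS = (1² + 2·1 - 1) mod 5 = 2 mod 5 = 2; 2 ≠ 4 — holds
Fails at x = 0: LHS = (0² + 2·0 - 1) mod 5 = (-1) mod 5 = 4; 4 ≠ 4 — FAILS
It is satisfied by some integers in the range but not all.

Answer: Sometimes true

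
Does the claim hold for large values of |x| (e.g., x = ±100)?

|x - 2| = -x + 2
x = 100: LHS = |100 - 2| = |98| = 98, RHS = -100 + 2 = -98; 98 = -98 — FAILS
x = -100: LHS = |(-100) - 2| = |-102| = 102, RHS = -(-100) + 2 = 102; 102 = 102 — holds

Answer: Partially: fails for x = 100, holds for x = -100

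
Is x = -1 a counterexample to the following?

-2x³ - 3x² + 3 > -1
Substitute x = -1 into the relation:
x = -1: LHS = -2·(-1)³ - 3·(-1)² + 3 = 2; 2 > -1 — holds

The claim holds here, so x = -1 is not a counterexample. (A counterexample exists elsewhere, e.g. x = 1.)

Answer: No, x = -1 is not a counterexample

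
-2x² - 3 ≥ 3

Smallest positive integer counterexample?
Testing positive integers:
x = 1: LHS = -2·1² - 3 = -5; -5 ≥ 3 — FAILS  ← smallest positive counterexample

Answer: x = 1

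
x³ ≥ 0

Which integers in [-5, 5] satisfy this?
Holds for: {0, 1, 2, 3, 4, 5}
Fails for: {-5, -4, -3, -2, -1}

Answer: {0, 1, 2, 3, 4, 5}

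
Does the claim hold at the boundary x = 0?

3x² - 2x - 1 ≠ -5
x = 0: LHS = 3·0² - 2·0 - 1 = -1; -1 ≠ -5 — holds

The relation is satisfied at x = 0.

Answer: Yes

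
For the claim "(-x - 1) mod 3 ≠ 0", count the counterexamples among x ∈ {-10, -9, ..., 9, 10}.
Counterexamples in [-10, 10]: {-10, -7, -4, -1, 2, 5, 8}.

Counting them gives 7 values.

Answer: 7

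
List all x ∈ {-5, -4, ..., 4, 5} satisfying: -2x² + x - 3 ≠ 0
Over all integers in [-5, 5], LHS − RHS is always negative; it is closest to 0 at x = 0, where it equals -3:
x = 0: LHS = -2·0² + 0 - 3 = -3; -3 ≠ 0 — holds
At the ends of the range:
x = -5: LHS = -2·(-5)² + (-5) - 3 = -58; -58 ≠ 0 — holds
x = 5: LHS = -2·5² + 5 - 3 = -48; -48 ≠ 0 — holds
Hence LHS − RHS is never 0, i.e. the two sides are never equal, so the relation holds for every integer in [-5, 5].

Answer: All integers in [-5, 5]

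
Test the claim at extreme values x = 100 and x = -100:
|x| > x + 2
x = 100: LHS = |100| = 100, RHS = 100 + 2 = 102; 100 > 102 — FAILS
x = -100: LHS = |-100| = 100, RHS = (-100) + 2 = -98; 100 > -98 — holds

Answer: Partially: fails for x = 100, holds for x = -100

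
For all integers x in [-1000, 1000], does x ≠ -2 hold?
The claim fails at x = -2:
x = -2: -2 ≠ -2 — FAILS

Because a single integer refutes it, the statement is false.

Answer: False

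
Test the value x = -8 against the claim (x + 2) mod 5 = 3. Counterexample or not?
Substitute x = -8 into the relation:
x = -8: LHS = ((-8) + 2) mod 5 = (-6) mod 5 = 4; 4 = 3 — FAILS

Since the claim fails at x = -8, this value is a counterexample.

Answer: Yes, x = -8 is a counterexample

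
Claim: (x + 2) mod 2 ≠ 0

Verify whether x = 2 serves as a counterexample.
Substitute x = 2 into the relation:
x = 2: LHS = (2 + 2) mod 2 = 4 mod 2 = 0; 0 ≠ 0 — FAILS

Since the claim fails at x = 2, this value is a counterexample.

Answer: Yes, x = 2 is a counterexample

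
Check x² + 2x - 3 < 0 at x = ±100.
x = 100: LHS = 100² + 2·100 - 3 = 10197; 10197 < 0 — FAILS
x = -100: LHS = (-100)² + 2·(-100) - 3 = 9797; 9797 < 0 — FAILS

Answer: No, fails for both x = 100 and x = -100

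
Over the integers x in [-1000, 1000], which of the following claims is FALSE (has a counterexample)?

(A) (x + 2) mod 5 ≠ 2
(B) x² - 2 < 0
(A) x = 0: LHS = (0 + 2) mod 5 = 2 mod 5 = 2; 2 ≠ 2 — FAILS
(B) x = 2: LHS = 2² - 2 = 2; 2 < 0 — FAILS

Answer: Both A and B are false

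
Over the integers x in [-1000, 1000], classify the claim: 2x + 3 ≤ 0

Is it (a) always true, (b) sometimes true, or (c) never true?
Holds at x = -2: LHS = 2·(-2) + 3 = -1; -1 ≤ 0 — holds
Fails at x = 0: LHS = 2·0 + 3 = 3; 3 ≤ 0 — FAILS
It is satisfied by some integers in the range but not all.

Answer: Sometimes true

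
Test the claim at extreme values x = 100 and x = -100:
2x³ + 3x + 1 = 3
x = 100: LHS = 2·100³ + 3·100 + 1 = 2000301; 2000301 = 3 — FAILS
x = -100: LHS = 2·(-100)³ + 3·(-100) + 1 = -2000299; -2000299 = 3 — FAILS

Answer: No, fails for both x = 100 and x = -100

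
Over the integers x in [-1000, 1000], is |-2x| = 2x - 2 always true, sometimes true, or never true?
Over all integers in [-1000, 1000], LHS − RHS is always positive; it is smallest at x = 0, where it equals 2:
x = 0: LHS = |-2·0| = |0| = 0, RHS = 2·0 - 2 = -2; 0 = -2 — FAILS
At the ends of the range:
x = -1000: LHS = |-2·(-1000)| = |2000| = 2000, RHS = 2·(-1000) - 2 = -2002; 2000 = -2002 — FAILS
x = 1000: LHS = |-2·1000| = |-2000| = 2000, RHS = 2·1000 - 2 = 1998; 2000 = 1998 — FAILS
Hence LHS − RHS is never 0, i.e. the two sides are never equal, so the claimed relation (=) fails for every integer in [-1000, 1000].

No integer in the range satisfies it.

Answer: Never true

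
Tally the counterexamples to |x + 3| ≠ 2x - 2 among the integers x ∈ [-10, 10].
Counterexamples in [-10, 10]: {5}.

Counting them gives 1 values.

Answer: 1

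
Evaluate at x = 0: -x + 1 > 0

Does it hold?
x = 0: LHS = -0 + 1 = 1; 1 > 0 — holds

The relation is satisfied at x = 0.

Answer: Yes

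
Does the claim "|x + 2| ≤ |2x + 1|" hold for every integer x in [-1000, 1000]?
The claim fails at x = 0:
x = 0: LHS = |0 + 2| = |2| = 2, RHS = |2·0 + 1| = |1| = 1; 2 ≤ 1 — FAILS

Because a single integer refutes it, the statement is false.

Answer: False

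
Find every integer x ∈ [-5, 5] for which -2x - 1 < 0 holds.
Holds for: {0, 1, 2, 3, 4, 5}
Fails for: {-5, -4, -3, -2, -1}

Answer: {0, 1, 2, 3, 4, 5}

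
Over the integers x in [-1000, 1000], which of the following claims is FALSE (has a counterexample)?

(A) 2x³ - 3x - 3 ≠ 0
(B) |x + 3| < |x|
(A) Track d = LHS − RHS over the integers in [-1000, 1000]. Equality would need d = 0, but d changes sign only between consecutive integers, jumping over 0:
x = 1: LHS = 2·1³ - 3·1 - 3 = -4; -4 ≠ 0 — holds  (d = -4)
x = 2: LHS = 2·2³ - 3·2 - 3 = 7; 7 ≠ 0 — holds  (d = 7)
Away from these crossings d keeps a constant sign, and checking every integer in [-1000, 1000] confirms d ≠ 0 throughout. Hence the two sides are never equal, so the relation holds for every integer in [-1000, 1000].

(B) x = 0: LHS = |0 + 3| = |3| = 3, RHS = |0| = 0; 3 < 0 — FAILS

Only (B) has a counterexample.

Answer: B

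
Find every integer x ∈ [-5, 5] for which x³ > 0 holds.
Holds for: {1, 2, 3, 4, 5}
Fails for: {-5, -4, -3, -2, -1, 0}

Answer: {1, 2, 3, 4, 5}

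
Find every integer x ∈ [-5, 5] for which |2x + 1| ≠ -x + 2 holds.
Holds for: {-5, -4, -2, -1, 0, 1, 2, 3, 4, 5}
Fails for: {-3}

Answer: {-5, -4, -2, -1, 0, 1, 2, 3, 4, 5}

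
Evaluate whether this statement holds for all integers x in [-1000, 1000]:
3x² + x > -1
Over all integers in [-1000, 1000], LHS − RHS is smallest at x = 0, where it equals 1:
x = 0: LHS = 3·0² + 0 = 0; 0 > -1 — holds
At the ends of the range:
x = -1000: LHS = 3·(-1000)² + (-1000) = 2999000; 2999000 > -1 — holds
x = 1000: LHS = 3·1000² + 1000 = 3001000; 3001000 > -1 — holds
Hence LHS − RHS is never zero or negative, i.e. LHS > RHS throughout, so the relation holds for every integer in [-1000, 1000].

No counterexample exists.

Answer: True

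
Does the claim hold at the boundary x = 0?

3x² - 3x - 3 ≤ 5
x = 0: LHS = 3·0² - 3·0 - 3 = -3; -3 ≤ 5 — holds

The relation is satisfied at x = 0.

Answer: Yes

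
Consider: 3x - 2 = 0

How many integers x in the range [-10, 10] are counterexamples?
Counterexamples in [-10, 10]: {-10, -9, -8, -7, -6, -5, -4, -3, -2, -1, 0, 1, 2, 3, 4, 5, 6, 7, 8, 9, 10}.

Counting them gives 21 values.

Answer: 21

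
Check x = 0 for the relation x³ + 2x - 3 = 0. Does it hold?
x = 0: LHS = 0³ + 2·0 - 3 = -3; -3 = 0 — FAILS

The relation fails at x = 0, so x = 0 is a counterexample.

Answer: No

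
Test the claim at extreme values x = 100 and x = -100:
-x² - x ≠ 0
x = 100: LHS = -100² - 100 = -10100; -10100 ≠ 0 — holds
x = -100: LHS = -(-100)² - (-100) = -9900; -9900 ≠ 0 — holds

Answer: Yes, holds for both x = 100 and x = -100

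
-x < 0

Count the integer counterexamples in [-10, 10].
Counterexamples in [-10, 10]: {-10, -9, -8, -7, -6, -5, -4, -3, -2, -1, 0}.

Counting them gives 11 values.

Answer: 11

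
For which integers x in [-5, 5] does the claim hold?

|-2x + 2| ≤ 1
Holds for: {1}
Fails for: {-5, -4, -3, -2, -1, 0, 2, 3, 4, 5}

Answer: {1}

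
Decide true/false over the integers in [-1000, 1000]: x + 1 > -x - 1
The claim fails at x = -1:
x = -1: LHS = (-1) + 1 = 0, RHS = -(-1) - 1 = 0; 0 > 0 — FAILS

Because a single integer refutes it, the statement is false.

Answer: False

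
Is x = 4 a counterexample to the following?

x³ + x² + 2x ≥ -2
Substitute x = 4 into the relation:
x = 4: LHS = 4³ + 4² + 2·4 = 88; 88 ≥ -2 — holds

The claim holds here, so x = 4 is not a counterexample. (A counterexample exists elsewhere, e.g. x = -2.)

Answer: No, x = 4 is not a counterexample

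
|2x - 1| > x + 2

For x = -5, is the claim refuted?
Substitute x = -5 into the relation:
x = -5: LHS = |2·(-5) - 1| = |-11| = 11, RHS = (-5) + 2 = -3; 11 > -3 — holds

The claim holds here, so x = -5 is not a counterexample. (A counterexample exists elsewhere, e.g. x = 0.)

Answer: No, x = -5 is not a counterexample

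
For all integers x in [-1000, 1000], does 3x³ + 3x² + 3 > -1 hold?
The claim fails at x = -2:
x = -2: LHS = 3·(-2)³ + 3·(-2)² + 3 = -9; -9 > -1 — FAILS

Because a single integer refutes it, the statement is false.

Answer: False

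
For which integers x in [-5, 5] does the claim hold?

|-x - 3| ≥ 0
An absolute value is never negative, so the left side is ≥ 0 for every x, while the right side is 0. Tightest case in [-5, 5] is x = -3:
x = -3: LHS = |-(-3) - 3| = |0| = 0; 0 ≥ 0 — holds
Hence LHS − RHS is never negative, i.e. LHS ≥ RHS throughout, so the relation holds for every integer in [-5, 5].

Answer: All integers in [-5, 5]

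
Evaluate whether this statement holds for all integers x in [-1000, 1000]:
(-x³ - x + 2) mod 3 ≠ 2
The claim fails at x = 0:
x = 0: LHS = (-0³ - 0 + 2) mod 3 = 2 mod 3 = 2; 2 ≠ 2 — FAILS

Because a single integer refutes it, the statement is false.

Answer: False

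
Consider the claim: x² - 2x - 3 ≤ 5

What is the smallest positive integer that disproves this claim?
Testing positive integers:
x = 1: LHS = 1² - 2·1 - 3 = -4; -4 ≤ 5 — holds
x = 2: LHS = 2² - 2·2 - 3 = -3; -3 ≤ 5 — holds
x = 3: LHS = 3² - 2·3 - 3 = 0; 0 ≤ 5 — holds
x = 4: LHS = 4² - 2·4 - 3 = 5; 5 ≤ 5 — holds
x = 5: LHS = 5² - 2·5 - 3 = 12; 12 ≤ 5 — FAILS  ← smallest positive counterexample

Answer: x = 5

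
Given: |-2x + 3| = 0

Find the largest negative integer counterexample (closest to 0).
Testing negative integers from -1 downward:
x = -1: LHS = |-2·(-1) + 3| = |5| = 5; 5 = 0 — FAILS  ← closest negative counterexample to 0

Answer: x = -1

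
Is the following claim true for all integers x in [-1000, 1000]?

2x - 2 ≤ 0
The claim fails at x = 2:
x = 2: LHS = 2·2 - 2 = 2; 2 ≤ 0 — FAILS

Because a single integer refutes it, the statement is false.

Answer: False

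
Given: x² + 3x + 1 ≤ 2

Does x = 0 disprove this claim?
Substitute x = 0 into the relation:
x = 0: LHS = 0² + 3·0 + 1 = 1; 1 ≤ 2 — holds

The claim holds here, so x = 0 is not a counterexample. (A counterexample exists elsewhere, e.g. x = 1.)

Answer: No, x = 0 is not a counterexample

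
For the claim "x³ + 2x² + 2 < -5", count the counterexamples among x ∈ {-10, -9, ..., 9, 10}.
Counterexamples in [-10, 10]: {-2, -1, 0, 1, 2, 3, 4, 5, 6, 7, 8, 9, 10}.

Counting them gives 13 values.

Answer: 13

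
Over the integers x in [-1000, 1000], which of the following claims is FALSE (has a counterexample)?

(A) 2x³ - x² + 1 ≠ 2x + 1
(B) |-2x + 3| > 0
(A) x = 0: LHS = 2·0³ - 0² + 1 = 1, RHS = 2·0 + 1 = 1; 1 ≠ 1 — FAILS

(B) Over all integers in [-1000, 1000], LHS − RHS is smallest at x = 1, where it equals 1:
x = 1: LHS = |-2·1 + 3| = |1| = 1; 1 > 0 — holds
At the ends of the range:
x = -1000: LHS = |-2·(-1000) + 3| = |2003| = 2003; 2003 > 0 — holds
x = 1000: LHS = |-2·1000 + 3| = |-1997| = 1997; 1997 > 0 — holds
Hence LHS − RHS is never zero or negative, i.e. LHS > RHS throughout, so the relation holds for every integer in [-1000, 1000].

Only (A) has a counterexample.

Answer: A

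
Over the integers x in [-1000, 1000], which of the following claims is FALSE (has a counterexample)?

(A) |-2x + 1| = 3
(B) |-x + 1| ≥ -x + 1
(A) x = 0: LHS = |-2·0 + 1| = |1| = 1; 1 = 3 — FAILS

(B) Over all integers in [-1000, 1000], LHS − RHS is smallest at x = 0, where it equals 0:
x = 0: LHS = |-0 + 1| = |1| = 1, RHS = -0 + 1 = 1; 1 ≥ 1 — holds
At the ends of the range:
x = -1000: LHS = |-(-1000) + 1| = |1001| = 1001, RHS = -(-1000) + 1 = 1001; 1001 ≥ 1001 — holds
x = 1000: LHS = |-1000 + 1| = |-999| = 999, RHS = -1000 + 1 = -999; 999 ≥ -999 — holds
Hence LHS − RHS is never negative, i.e. LHS ≥ RHS throughout, so the relation holds for every integer in [-1000, 1000].

Only (A) has a counterexample.

Answer: A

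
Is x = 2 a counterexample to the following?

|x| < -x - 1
Substitute x = 2 into the relation:
x = 2: LHS = |2| = 2, RHS = -2 - 1 = -3; 2 < -3 — FAILS

Since the claim fails at x = 2, this value is a counterexample.

Answer: Yes, x = 2 is a counterexample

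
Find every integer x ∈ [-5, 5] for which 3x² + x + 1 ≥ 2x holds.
Over all integers in [-5, 5], LHS − RHS is smallest at x = 0, where it equals 1:
x = 0: LHS = 3·0² + 0 + 1 = 1, RHS = 2·0 = 0; 1 ≥ 0 — holds
At the ends of the range:
x = -5: LHS = 3·(-5)² + (-5) + 1 = 71, RHS = 2·(-5) = -10; 71 ≥ -10 — holds
x = 5: LHS = 3·5² + 5 + 1 = 81, RHS = 2·5 = 10; 81 ≥ 10 — holds
Hence LHS − RHS is never negative, i.e. LHS ≥ RHS throughout, so the relation holds for every integer in [-5, 5].

Answer: All integers in [-5, 5]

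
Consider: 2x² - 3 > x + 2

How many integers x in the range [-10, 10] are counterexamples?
Counterexamples in [-10, 10]: {-1, 0, 1}.

Counting them gives 3 values.

Answer: 3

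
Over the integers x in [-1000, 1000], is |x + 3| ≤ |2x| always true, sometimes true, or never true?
Holds at x = -1: LHS = |(-1) + 3| = |2| = 2, RHS = |2·(-1)| = |-2| = 2; 2 ≤ 2 — holds
Fails at x = 0: LHS = |0 + 3| = |3| = 3, RHS = |2·0| = |0| = 0; 3 ≤ 0 — FAILS
It is satisfied by some integers in the range but not all.

Answer: Sometimes true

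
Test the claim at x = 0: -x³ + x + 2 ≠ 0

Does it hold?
x = 0: LHS = -0³ + 0 + 2 = 2; 2 ≠ 0 — holds

The relation is satisfied at x = 0.

Answer: Yes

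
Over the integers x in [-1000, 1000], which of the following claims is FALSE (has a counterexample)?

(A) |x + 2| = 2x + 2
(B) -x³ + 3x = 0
(A) x = 1: LHS = |1 + 2| = |3| = 3, RHS = 2·1 + 2 = 4; 3 = 4 — FAILS
(B) x = 1: LHS = -1³ + 3·1 = 2; 2 = 0 — FAILS

Answer: Both A and B are false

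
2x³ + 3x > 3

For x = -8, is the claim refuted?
Substitute x = -8 into the relation:
x = -8: LHS = 2·(-8)³ + 3·(-8) = -1048; -1048 > 3 — FAILS

Since the claim fails at x = -8, this value is a counterexample.

Answer: Yes, x = -8 is a counterexample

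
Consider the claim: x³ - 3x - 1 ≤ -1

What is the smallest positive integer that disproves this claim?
Testing positive integers:
x = 1: LHS = 1³ - 3·1 - 1 = -3; -3 ≤ -1 — holds
x = 2: LHS = 2³ - 3·2 - 1 = 1; 1 ≤ -1 — FAILS  ← smallest positive counterexample

Answer: x = 2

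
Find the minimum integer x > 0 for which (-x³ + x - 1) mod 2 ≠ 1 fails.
Testing positive integers:
x = 1: LHS = (-1³ + 1 - 1) mod 2 = (-1) mod 2 = 1; 1 ≠ 1 — FAILS  ← smallest positive counterexample

Answer: x = 1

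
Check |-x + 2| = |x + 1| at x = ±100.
x = 100: LHS = |-100 + 2| = |-98| = 98, RHS = |100 + 1| = |101| = 101; 98 = 101 — FAILS
x = -100: LHS = |-(-100) + 2| = |102| = 102, RHS = |(-100) + 1| = |-99| = 99; 102 = 99 — FAILS

Answer: No, fails for both x = 100 and x = -100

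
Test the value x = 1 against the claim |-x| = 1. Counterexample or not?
Substitute x = 1 into the relation:
x = 1: LHS = |-1| = 1; 1 = 1 — holds

The claim holds here, so x = 1 is not a counterexample. (A counterexample exists elsewhere, e.g. x = 0.)

Answer: No, x = 1 is not a counterexample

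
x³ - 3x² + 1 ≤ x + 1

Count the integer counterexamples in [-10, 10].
Counterexamples in [-10, 10]: {4, 5, 6, 7, 8, 9, 10}.

Counting them gives 7 values.

Answer: 7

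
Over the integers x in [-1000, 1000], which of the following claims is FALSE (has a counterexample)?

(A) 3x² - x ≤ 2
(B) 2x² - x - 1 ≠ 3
(A) x = -1: LHS = 3·(-1)² - (-1) = 4; 4 ≤ 2 — FAILS

(B) Track d = LHS − RHS over the integers in [-1000, 1000]. Equality would need d = 0, but d changes sign only between consecutive integers, jumping over 0:
x = -2: LHS = 2·(-2)² - (-2) - 1 = 9; 9 ≠ 3 — holds  (d = 6)
x = -1: LHS = 2·(-1)² - (-1) - 1 = 2; 2 ≠ 3 — holds  (d = -1)
x = 1: LHS = 2·1² - 1 - 1 = 0; 0 ≠ 3 — holds  (d = -3)
x = 2: LHS = 2·2² - 2 - 1 = 5; 5 ≠ 3 — holds  (d = 2)
Away from these crossings d keeps a constant sign, and checking every integer in [-1000, 1000] confirms d ≠ 0 throughout. Hence the two sides are never equal, so the relation holds for every integer in [-1000, 1000].

Only (A) has a counterexample.

Answer: A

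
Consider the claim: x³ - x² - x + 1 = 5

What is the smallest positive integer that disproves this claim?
Testing positive integers:
x = 1: LHS = 1³ - 1² - 1 + 1 = 0; 0 = 5 — FAILS  ← smallest positive counterexample

Answer: x = 1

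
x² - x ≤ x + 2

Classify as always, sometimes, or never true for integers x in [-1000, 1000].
Holds at x = 0: LHS = 0² - 0 = 0, RHS = 0 + 2 = 2; 0 ≤ 2 — holds
Fails at x = -1: LHS = (-1)² - (-1) = 2, RHS = (-1) + 2 = 1; 2 ≤ 1 — FAILS
It is satisfied by some integers in the range but not all.

Answer: Sometimes true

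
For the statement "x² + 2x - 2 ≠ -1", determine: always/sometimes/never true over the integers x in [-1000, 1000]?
Track d = LHS − RHS over the integers in [-1000, 1000]. Equality would need d = 0, but d changes sign only between consecutive integers, jumping over 0:
x = -3: LHS = (-3)² + 2·(-3) - 2 = 1; 1 ≠ -1 — holds  (d = 2)
x = -2: LHS = (-2)² + 2·(-2) - 2 = -2; -2 ≠ -1 — holds  (d = -1)
x = 0: LHS = 0² + 2·0 - 2 = -2; -2 ≠ -1 — holds  (d = -1)
x = 1: LHS = 1² + 2·1 - 2 = 1; 1 ≠ -1 — holds  (d = 2)
Away from these crossings d keeps a constant sign, and checking every integer in [-1000, 1000] confirms d ≠ 0 throughout. Hence the two sides are never equal, so the relation holds for every integer in [-1000, 1000].

No counterexample exists.

Answer: Always true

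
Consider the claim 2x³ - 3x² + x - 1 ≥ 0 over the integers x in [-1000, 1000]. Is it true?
The claim fails at x = 0:
x = 0: LHS = 2·0³ - 3·0² + 0 - 1 = -1; -1 ≥ 0 — FAILS

Because a single integer refutes it, the statement is false.

Answer: False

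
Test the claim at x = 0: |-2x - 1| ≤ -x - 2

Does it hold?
x = 0: LHS = |-2·0 - 1| = |-1| = 1, RHS = -0 - 2 = -2; 1 ≤ -2 — FAILS

The relation fails at x = 0, so x = 0 is a counterexample.

Answer: No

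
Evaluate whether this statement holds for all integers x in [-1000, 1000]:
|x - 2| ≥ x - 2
Over all integers in [-1000, 1000], LHS − RHS is smallest at x = 2, where it equals 0:
x = 2: LHS = |2 - 2| = |0| = 0, RHS = 2 - 2 = 0; 0 ≥ 0 — holds
At the ends of the range:
x = -1000: LHS = |(-1000) - 2| = |-1002| = 1002, RHS = (-1000) - 2 = -1002; 1002 ≥ -1002 — holds
x = 1000: LHS = |1000 - 2| = |998| = 998, RHS = 1000 - 2 = 998; 998 ≥ 998 — holds
Hence LHS − RHS is never negative, i.e. LHS ≥ RHS throughout, so the relation holds for every integer in [-1000, 1000].

No counterexample exists.

Answer: True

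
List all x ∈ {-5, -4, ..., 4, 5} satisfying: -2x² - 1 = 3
Over all integers in [-5, 5], LHS − RHS is always negative; it is closest to 0 at x = 0, where it equals -4:
x = 0: LHS = -2·0² - 1 = -1; -1 = 3 — FAILS
At the ends of the range:
x = -5: LHS = -2·(-5)² - 1 = -51; -51 = 3 — FAILS
x = 5: LHS = -2·5² - 1 = -51; -51 = 3 — FAILS
Hence LHS − RHS is never 0, i.e. the two sides are never equal, so the claimed relation (=) fails for every integer in [-5, 5].

Answer: None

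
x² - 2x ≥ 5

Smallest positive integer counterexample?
Testing positive integers:
x = 1: LHS = 1² - 2·1 = -1; -1 ≥ 5 — FAILS  ← smallest positive counterexample

Answer: x = 1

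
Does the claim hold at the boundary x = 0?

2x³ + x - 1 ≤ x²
x = 0: LHS = 2·0³ + 0 - 1 = -1, RHS = 0² = 0; -1 ≤ 0 — holds

The relation is satisfied at x = 0.

Answer: Yes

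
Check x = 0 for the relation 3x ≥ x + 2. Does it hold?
x = 0: LHS = 3·0 = 0, RHS = 0 + 2 = 2; 0 ≥ 2 — FAILS

The relation fails at x = 0, so x = 0 is a counterexample.

Answer: No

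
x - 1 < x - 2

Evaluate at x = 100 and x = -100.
x = 100: LHS = 100 - 1 = 99, RHS = 100 - 2 = 98; 99 < 98 — FAILS
x = -100: LHS = (-100) - 1 = -101, RHS = (-100) - 2 = -102; -101 < -102 — FAILS

Answer: No, fails for both x = 100 and x = -100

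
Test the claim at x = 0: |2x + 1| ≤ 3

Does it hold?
x = 0: LHS = |2·0 + 1| = |1| = 1; 1 ≤ 3 — holds

The relation is satisfied at x = 0.

Answer: Yes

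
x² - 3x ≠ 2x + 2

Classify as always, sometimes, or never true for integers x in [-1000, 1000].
Track d = LHS − RHS over the integers in [-1000, 1000]. Equality would need d = 0, but d changes sign only between consecutive integers, jumping over 0:
x = -1: LHS = (-1)² - 3·(-1) = 4, RHS = 2·(-1) + 2 = 0; 4 ≠ 0 — holds  (d = 4)
x = 0: LHS = 0² - 3·0 = 0, RHS = 2·0 + 2 = 2; 0 ≠ 2 — holds  (d = -2)
x = 5: LHS = 5² - 3·5 = 10, RHS = 2·5 + 2 = 12; 10 ≠ 12 — holds  (d = -2)
x = 6: LHS = 6² - 3·6 = 18, RHS = 2·6 + 2 = 14; 18 ≠ 14 — holds  (d = 4)
Away from these crossings d keeps a constant sign, and checking every integer in [-1000, 1000] confirms d ≠ 0 throughout. Hence the two sides are never equal, so the relation holds for every integer in [-1000, 1000].

No counterexample exists.

Answer: Always true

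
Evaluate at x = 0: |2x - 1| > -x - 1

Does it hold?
x = 0: LHS = |2·0 - 1| = |-1| = 1, RHS = -0 - 1 = -1; 1 > -1 — holds

The relation is satisfied at x = 0.

Answer: Yes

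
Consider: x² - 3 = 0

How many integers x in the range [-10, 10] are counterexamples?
Counterexamples in [-10, 10]: {-10, -9, -8, -7, -6, -5, -4, -3, -2, -1, 0, 1, 2, 3, 4, 5, 6, 7, 8, 9, 10}.

Counting them gives 21 values.

Answer: 21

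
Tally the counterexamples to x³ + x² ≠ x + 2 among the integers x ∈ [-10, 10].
Track d = LHS − RHS over the integers in [-10, 10]. Equality would need d = 0, but d changes sign only between consecutive integers, jumping over 0:
x = 1: LHS = 1³ + 1² = 2, RHS = 1 + 2 = 3; 2 ≠ 3 — holds  (d = -1)
x = 2: LHS = 2³ + 2² = 12, RHS = 2 + 2 = 4; 12 ≠ 4 — holds  (d = 8)
Away from these crossings d keeps a constant sign, and checking every integer in [-10, 10] confirms d ≠ 0 throughout. Hence the two sides are never equal, so the relation holds for every integer in [-10, 10].

No counterexample appears in that range.

Answer: 0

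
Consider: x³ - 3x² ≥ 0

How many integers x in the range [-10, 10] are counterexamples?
Counterexamples in [-10, 10]: {-10, -9, -8, -7, -6, -5, -4, -3, -2, -1, 1, 2}.

Counting them gives 12 values.

Answer: 12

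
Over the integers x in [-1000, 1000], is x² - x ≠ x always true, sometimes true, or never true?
Holds at x = 1: LHS = 1² - 1 = 0; 0 ≠ 1 — holds
Fails at x = 0: LHS = 0² - 0 = 0; 0 ≠ 0 — FAILS
It is satisfied by some integers in the range but not all.

Answer: Sometimes true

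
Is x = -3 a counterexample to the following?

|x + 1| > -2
Substitute x = -3 into the relation:
x = -3: LHS = |(-3) + 1| = |-2| = 2; 2 > -2 — holds

The relation holds at x = -3, so it is not a counterexample.

Answer: No, x = -3 is not a counterexample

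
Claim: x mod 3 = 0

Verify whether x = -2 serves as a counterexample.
Substitute x = -2 into the relation:
x = -2: LHS = (-2) mod 3 = 1; 1 = 0 — FAILS

Since the claim fails at x = -2, this value is a counterexample.

Answer: Yes, x = -2 is a counterexample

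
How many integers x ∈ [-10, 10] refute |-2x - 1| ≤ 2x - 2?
Counterexamples in [-10, 10]: {-10, -9, -8, -7, -6, -5, -4, -3, -2, -1, 0, 1, 2, 3, 4, 5, 6, 7, 8, 9, 10}.

Counting them gives 21 values.

Answer: 21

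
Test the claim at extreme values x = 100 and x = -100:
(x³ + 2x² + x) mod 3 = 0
x = 100: LHS = (100³ + 2·100² + 100) mod 3 = 1020100 mod 3 = 1; 1 = 0 — FAILS
x = -100: LHS = ((-100)³ + 2·(-100)² + (-100)) mod 3 = (-980100) mod 3 = 0; 0 = 0 — holds

Answer: Partially: fails for x = 100, holds for x = -100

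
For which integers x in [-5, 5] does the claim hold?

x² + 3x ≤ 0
Holds for: {-3, -2, -1, 0}
Fails for: {-5, -4, 1, 2, 3, 4, 5}

Answer: {-3, -2, -1, 0}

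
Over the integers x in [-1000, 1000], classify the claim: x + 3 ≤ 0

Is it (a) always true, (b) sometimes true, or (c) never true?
Holds at x = -3: LHS = (-3) + 3 = 0; 0 ≤ 0 — holds
Fails at x = 0: LHS = 0 + 3 = 3; 3 ≤ 0 — FAILS
It is satisfied by some integers in the range but not all.

Answer: Sometimes true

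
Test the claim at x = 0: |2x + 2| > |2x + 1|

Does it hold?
x = 0: LHS = |2·0 + 2| = |2| = 2, RHS = |2·0 + 1| = |1| = 1; 2 > 1 — holds

The relation is satisfied at x = 0.

Answer: Yes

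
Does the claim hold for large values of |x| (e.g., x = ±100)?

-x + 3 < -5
x = 100: LHS = -100 + 3 = -97; -97 < -5 — holds
x = -100: LHS = -(-100) + 3 = 103; 103 < -5 — FAILS

Answer: Partially: holds for x = 100, fails for x = -100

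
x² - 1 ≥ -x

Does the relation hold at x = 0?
x = 0: LHS = 0² - 1 = -1, RHS = -0 = 0; -1 ≥ 0 — FAILS

The relation fails at x = 0, so x = 0 is a counterexample.

Answer: No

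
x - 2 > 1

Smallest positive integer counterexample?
Testing positive integers:
x = 1: LHS = 1 - 2 = -1; -1 > 1 — FAILS  ← smallest positive counterexample

Answer: x = 1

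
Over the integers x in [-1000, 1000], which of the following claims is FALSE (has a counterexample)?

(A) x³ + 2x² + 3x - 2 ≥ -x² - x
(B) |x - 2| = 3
(A) x = 0: LHS = 0³ + 2·0² + 3·0 - 2 = -2, RHS = -0² - 0 = 0; -2 ≥ 0 — FAILS
(B) x = 0: LHS = |0 - 2| = |-2| = 2; 2 = 3 — FAILS

Answer: Both A and B are false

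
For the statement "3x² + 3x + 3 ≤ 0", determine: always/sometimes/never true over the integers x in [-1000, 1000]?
Over all integers in [-1000, 1000], LHS − RHS is smallest at x = 0, where it equals 3:
x = 0: LHS = 3·0² + 3·0 + 3 = 3; 3 ≤ 0 — FAILS
At the ends of the range:
x = -1000: LHS = 3·(-1000)² + 3·(-1000) + 3 = 2997003; 2997003 ≤ 0 — FAILS
x = 1000: LHS = 3·1000² + 3·1000 + 3 = 3003003; 3003003 ≤ 0 — FAILS
Hence LHS − RHS is never zero or negative, i.e. LHS > RHS throughout, so the claimed relation (≤) fails for every integer in [-1000, 1000].

No integer in the range satisfies it.

Answer: Never true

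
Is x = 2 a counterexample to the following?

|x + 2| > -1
Substitute x = 2 into the relation:
x = 2: LHS = |2 + 2| = |4| = 4; 4 > -1 — holds

The relation holds at x = 2, so it is not a counterexample.

Answer: No, x = 2 is not a counterexample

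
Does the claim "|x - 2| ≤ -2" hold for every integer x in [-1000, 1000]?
The claim fails at x = 0:
x = 0: LHS = |0 - 2| = |-2| = 2; 2 ≤ -2 — FAILS

Because a single integer refutes it, the statement is false.

Answer: False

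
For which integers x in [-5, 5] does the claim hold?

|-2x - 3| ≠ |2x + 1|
Holds for: {-5, -4, -3, -2, 0, 1, 2, 3, 4, 5}
Fails for: {-1}

Answer: {-5, -4, -3, -2, 0, 1, 2, 3, 4, 5}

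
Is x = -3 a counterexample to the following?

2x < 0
Substitute x = -3 into the relation:
x = -3: LHS = 2·(-3) = -6; -6 < 0 — holds

The claim holds here, so x = -3 is not a counterexample. (A counterexample exists elsewhere, e.g. x = 0.)

Answer: No, x = -3 is not a counterexample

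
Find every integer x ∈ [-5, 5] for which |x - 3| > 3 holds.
Holds for: {-5, -4, -3, -2, -1}
Fails for: {0, 1, 2, 3, 4, 5}

Answer: {-5, -4, -3, -2, -1}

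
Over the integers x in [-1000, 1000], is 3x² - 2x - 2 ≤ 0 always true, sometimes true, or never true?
Holds at x = 0: LHS = 3·0² - 2·0 - 2 = -2; -2 ≤ 0 — holds
Fails at x = -1: LHS = 3·(-1)² - 2·(-1) - 2 = 3; 3 ≤ 0 — FAILS
It is satisfied by some integers in the range but not all.

Answer: Sometimes true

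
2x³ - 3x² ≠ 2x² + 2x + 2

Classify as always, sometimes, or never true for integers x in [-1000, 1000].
Track d = LHS − RHS over the integers in [-1000, 1000]. Equality would need d = 0, but d changes sign only between consecutive integers, jumping over 0:
x = 2: LHS = 2·2³ - 3·2² = 4, RHS = 2·2² + 2·2 + 2 = 14; 4 ≠ 14 — holds  (d = -10)
x = 3: LHS = 2·3³ - 3·3² = 27, RHS = 2·3² + 2·3 + 2 = 26; 27 ≠ 26 — holds  (d = 1)
Away from these crossings d keeps a constant sign, and checking every integer in [-1000, 1000] confirms d ≠ 0 throughout. Hence the two sides are never equal, so the relation holds for every integer in [-1000, 1000].

No counterexample exists.

Answer: Always true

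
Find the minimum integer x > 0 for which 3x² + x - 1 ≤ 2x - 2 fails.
Testing positive integers:
x = 1: LHS = 3·1² + 1 - 1 = 3, RHS = 2·1 - 2 = 0; 3 ≤ 0 — FAILS  ← smallest positive counterexample

Answer: x = 1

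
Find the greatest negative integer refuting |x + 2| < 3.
Testing negative integers from -1 downward:
x = -1: LHS = |(-1) + 2| = |1| = 1; 1 < 3 — holds
x = -2: LHS = |(-2) + 2| = |0| = 0; 0 < 3 — holds
x = -3: LHS = |(-3) + 2| = |-1| = 1; 1 < 3 — holds
x = -4: LHS = |(-4) + 2| = |-2| = 2; 2 < 3 — holds
x = -5: LHS = |(-5) + 2| = |-3| = 3; 3 < 3 — FAILS  ← closest negative counterexample to 0

Answer: x = -5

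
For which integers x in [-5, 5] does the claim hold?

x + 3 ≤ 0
Holds for: {-5, -4, -3}
Fails for: {-2, -1, 0, 1, 2, 3, 4, 5}

Answer: {-5, -4, -3}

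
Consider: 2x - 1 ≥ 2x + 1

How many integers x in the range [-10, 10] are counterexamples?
Counterexamples in [-10, 10]: {-10, -9, -8, -7, -6, -5, -4, -3, -2, -1, 0, 1, 2, 3, 4, 5, 6, 7, 8, 9, 10}.

Counting them gives 21 values.

Answer: 21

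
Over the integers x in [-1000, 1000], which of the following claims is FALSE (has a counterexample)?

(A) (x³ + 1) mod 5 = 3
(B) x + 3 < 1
(A) x = 0: LHS = (0³ + 1) mod 5 = 1 mod 5 = 1; 1 = 3 — FAILS
(B) x = 0: LHS = 0 + 3 = 3; 3 < 1 — FAILS

Answer: Both A and B are false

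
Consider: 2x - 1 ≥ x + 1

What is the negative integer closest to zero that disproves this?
Testing negative integers from -1 downward:
x = -1: LHS = 2·(-1) - 1 = -3, RHS = (-1) + 1 = 0; -3 ≥ 0 — FAILS  ← closest negative counterexample to 0

Answer: x = -1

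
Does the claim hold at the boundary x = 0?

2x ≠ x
x = 0: LHS = 2·0 = 0; 0 ≠ 0 — FAILS

The relation fails at x = 0, so x = 0 is a counterexample.

Answer: No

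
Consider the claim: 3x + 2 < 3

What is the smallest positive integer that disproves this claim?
Testing positive integers:
x = 1: LHS = 3·1 + 2 = 5; 5 < 3 — FAILS  ← smallest positive counterexample

Answer: x = 1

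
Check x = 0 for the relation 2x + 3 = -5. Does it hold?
x = 0: LHS = 2·0 + 3 = 3; 3 = -5 — FAILS

The relation fails at x = 0, so x = 0 is a counterexample.

Answer: No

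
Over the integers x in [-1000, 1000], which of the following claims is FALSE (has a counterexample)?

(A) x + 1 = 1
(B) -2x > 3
(A) x = 1: LHS = 1 + 1 = 2; 2 = 1 — FAILS
(B) x = 0: LHS = -2·0 = 0; 0 > 3 — FAILS

Answer: Both A and B are false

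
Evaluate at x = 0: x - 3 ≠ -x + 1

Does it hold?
x = 0: LHS = 0 - 3 = -3, RHS = -0 + 1 = 1; -3 ≠ 1 — holds

The relation is satisfied at x = 0.

Answer: Yes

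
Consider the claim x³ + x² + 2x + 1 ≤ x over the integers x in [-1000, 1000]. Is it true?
The claim fails at x = 0:
x = 0: LHS = 0³ + 0² + 2·0 + 1 = 1; 1 ≤ 0 — FAILS

Because a single integer refutes it, the statement is false.

Answer: False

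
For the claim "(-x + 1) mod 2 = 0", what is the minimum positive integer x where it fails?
Testing positive integers:
x = 1: LHS = (-1 + 1) mod 2 = 0 mod 2 = 0; 0 = 0 — holds
x = 2: LHS = (-2 + 1) mod 2 = (-1) mod 2 = 1; 1 = 0 — FAILS  ← smallest positive counterexample

Answer: x = 2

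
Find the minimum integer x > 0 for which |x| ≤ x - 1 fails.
Testing positive integers:
x = 1: LHS = |1| = 1, RHS = 1 - 1 = 0; 1 ≤ 0 — FAILS  ← smallest positive counterexample

Answer: x = 1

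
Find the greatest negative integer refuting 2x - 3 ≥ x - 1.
Testing negative integers from -1 downward:
x = -1: LHS = 2·(-1) - 3 = -5, RHS = (-1) - 1 = -2; -5 ≥ -2 — FAILS  ← closest negative counterexample to 0

Answer: x = -1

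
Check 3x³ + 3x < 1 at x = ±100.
x = 100: LHS = 3·100³ + 3·100 = 3000300; 3000300 < 1 — FAILS
x = -100: LHS = 3·(-100)³ + 3·(-100) = -3000300; -3000300 < 1 — holds

Answer: Partially: fails for x = 100, holds for x = -100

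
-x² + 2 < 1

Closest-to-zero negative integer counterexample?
Testing negative integers from -1 downward:
x = -1: LHS = -(-1)² + 2 = 1; 1 < 1 — FAILS  ← closest negative counterexample to 0

Answer: x = -1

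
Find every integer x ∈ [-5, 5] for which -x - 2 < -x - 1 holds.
Over all integers in [-5, 5], LHS − RHS is largest at x = 0, where it equals -1:
x = 0: LHS = -0 - 2 = -2, RHS = -0 - 1 = -1; -2 < -1 — holds
At the ends of the range:
x = -5: LHS = -(-5) - 2 = 3, RHS = -(-5) - 1 = 4; 3 < 4 — holds
x = 5: LHS = -5 - 2 = -7, RHS = -5 - 1 = -6; -7 < -6 — holds
Hence LHS − RHS is never zero or positive, i.e. LHS < RHS throughout, so the relation holds for every integer in [-5, 5].

Answer: All integers in [-5, 5]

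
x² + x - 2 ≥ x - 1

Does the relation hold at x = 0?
x = 0: LHS = 0² + 0 - 2 = -2, RHS = 0 - 1 = -1; -2 ≥ -1 — FAILS

The relation fails at x = 0, so x = 0 is a counterexample.

Answer: No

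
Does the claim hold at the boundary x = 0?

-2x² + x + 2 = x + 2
x = 0: LHS = -2·0² + 0 + 2 = 2, RHS = 0 + 2 = 2; 2 = 2 — holds

The relation is satisfied at x = 0.

Answer: Yes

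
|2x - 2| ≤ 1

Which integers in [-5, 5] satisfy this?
Holds for: {1}
Fails for: {-5, -4, -3, -2, -1, 0, 2, 3, 4, 5}

Answer: {1}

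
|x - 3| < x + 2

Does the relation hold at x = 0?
x = 0: LHS = |0 - 3| = |-3| = 3, RHS = 0 + 2 = 2; 3 < 2 — FAILS

The relation fails at x = 0, so x = 0 is a counterexample.

Answer: No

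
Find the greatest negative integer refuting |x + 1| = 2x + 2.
Testing negative integers from -1 downward:
x = -1: LHS = |(-1) + 1| = |0| = 0, RHS = 2·(-1) + 2 = 0; 0 = 0 — holds
x = -2: LHS = |(-2) + 1| = |-1| = 1, RHS = 2·(-2) + 2 = -2; 1 = -2 — FAILS  ← closest negative counterexample to 0

Answer: x = -2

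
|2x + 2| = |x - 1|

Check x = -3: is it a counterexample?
Substitute x = -3 into the relation:
x = -3: LHS = |2·(-3) + 2| = |-4| = 4, RHS = |(-3) - 1| = |-4| = 4; 4 = 4 — holds

The claim holds here, so x = -3 is not a counterexample. (A counterexample exists elsewhere, e.g. x = 0.)

Answer: No, x = -3 is not a counterexample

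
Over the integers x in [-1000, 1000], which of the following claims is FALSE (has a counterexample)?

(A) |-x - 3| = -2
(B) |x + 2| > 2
(A) x = 0: LHS = |-0 - 3| = |-3| = 3; 3 = -2 — FAILS
(B) x = 0: LHS = |0 + 2| = |2| = 2; 2 > 2 — FAILS

Answer: Both A and B are false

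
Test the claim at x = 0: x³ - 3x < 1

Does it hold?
x = 0: LHS = 0³ - 3·0 = 0; 0 < 1 — holds

The relation is satisfied at x = 0.

Answer: Yes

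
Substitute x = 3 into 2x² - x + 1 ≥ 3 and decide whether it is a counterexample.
Substitute x = 3 into the relation:
x = 3: LHS = 2·3² - 3 + 1 = 16; 16 ≥ 3 — holds

The claim holds here, so x = 3 is not a counterexample. (A counterexample exists elsewhere, e.g. x = 0.)

Answer: No, x = 3 is not a counterexample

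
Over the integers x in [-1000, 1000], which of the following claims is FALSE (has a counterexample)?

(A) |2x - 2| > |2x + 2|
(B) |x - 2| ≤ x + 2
(A) x = 0: LHS = |2·0 - 2| = |-2| = 2, RHS = |2·0 + 2| = |2| = 2; 2 > 2 — FAILS
(B) x = -1: LHS = |(-1) - 2| = |-3| = 3, RHS = (-1) + 2 = 1; 3 ≤ 1 — FAILS

Answer: Both A and B are false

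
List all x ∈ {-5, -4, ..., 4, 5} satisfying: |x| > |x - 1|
Holds for: {1, 2, 3, 4, 5}
Fails for: {-5, -4, -3, -2, -1, 0}

Answer: {1, 2, 3, 4, 5}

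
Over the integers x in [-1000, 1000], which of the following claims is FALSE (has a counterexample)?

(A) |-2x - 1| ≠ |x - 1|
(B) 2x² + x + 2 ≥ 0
(A) x = 0: LHS = |-2·0 - 1| = |-1| = 1, RHS = |0 - 1| = |-1| = 1; 1 ≠ 1 — FAILS

(B) Over all integers in [-1000, 1000], LHS − RHS is smallest at x = 0, where it equals 2:
x = 0: LHS = 2·0² + 0 + 2 = 2; 2 ≥ 0 — holds
At the ends of the range:
x = -1000: LHS = 2·(-1000)² + (-1000) + 2 = 1999002; 1999002 ≥ 0 — holds
x = 1000: LHS = 2·1000² + 1000 + 2 = 2001002; 2001002 ≥ 0 — holds
Hence LHS − RHS is never negative, i.e. LHS ≥ RHS throughout, so the relation holds for every integer in [-1000, 1000].

Only (A) has a counterexample.

Answer: A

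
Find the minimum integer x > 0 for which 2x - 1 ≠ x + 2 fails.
Testing positive integers:
x = 1: LHS = 2·1 - 1 = 1, RHS = 1 + 2 = 3; 1 ≠ 3 — holds
x = 2: LHS = 2·2 - 1 = 3, RHS = 2 + 2 = 4; 3 ≠ 4 — holds
x = 3: LHS = 2·3 - 1 = 5, RHS = 3 + 2 = 5; 5 ≠ 5 — FAILS  ← smallest positive counterexample

Answer: x = 3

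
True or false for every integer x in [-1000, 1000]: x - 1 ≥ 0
The claim fails at x = 0:
x = 0: LHS = 0 - 1 = -1; -1 ≥ 0 — FAILS

Because a single integer refutes it, the statement is false.

Answer: False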